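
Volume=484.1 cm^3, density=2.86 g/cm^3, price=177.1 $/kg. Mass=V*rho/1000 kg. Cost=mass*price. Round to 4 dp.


Mass = 484.1*2.86/1000 = 1.384526 kg
Cost = 1.384526 * 177.1 = 245.1996 $


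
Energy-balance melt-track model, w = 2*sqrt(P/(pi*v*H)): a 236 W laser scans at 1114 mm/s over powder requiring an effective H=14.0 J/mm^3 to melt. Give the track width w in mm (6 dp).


w = 2*sqrt(236/(pi*1114*14.0)) = 0.138805 mm


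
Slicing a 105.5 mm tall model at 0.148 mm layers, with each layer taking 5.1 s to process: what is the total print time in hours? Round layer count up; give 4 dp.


Layers = ceil(105.5/0.148) = 713
t = 713 * 5.1 / 3600 = 1.0101 hrs


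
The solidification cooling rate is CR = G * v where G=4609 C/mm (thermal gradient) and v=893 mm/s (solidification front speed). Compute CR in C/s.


CR = 4609 * 893 = 4115837 C/s


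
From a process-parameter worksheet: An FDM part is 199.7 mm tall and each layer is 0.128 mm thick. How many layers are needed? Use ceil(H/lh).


Layers = ceil(199.7/0.128) = 1561


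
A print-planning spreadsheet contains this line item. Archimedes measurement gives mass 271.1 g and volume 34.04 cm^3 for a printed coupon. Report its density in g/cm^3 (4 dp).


rho = 271.1 / 34.04 = 7.9642 g/cm^3


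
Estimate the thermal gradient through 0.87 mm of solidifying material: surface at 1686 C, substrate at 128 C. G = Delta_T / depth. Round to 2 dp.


G = (1686-128)/0.87 = 1790.8 C/mm


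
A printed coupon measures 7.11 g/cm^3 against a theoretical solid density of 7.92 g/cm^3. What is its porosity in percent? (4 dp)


Porosity = (1-7.11/7.92)*100 = 10.2273 %


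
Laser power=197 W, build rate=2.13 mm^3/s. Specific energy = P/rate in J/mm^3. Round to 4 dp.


SE = 197 / 2.13 = 92.4883 J/mm^3


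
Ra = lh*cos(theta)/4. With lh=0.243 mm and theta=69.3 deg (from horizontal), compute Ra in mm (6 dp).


Ra = 0.243 * cos(69.3) / 4 = 0.021474 mm


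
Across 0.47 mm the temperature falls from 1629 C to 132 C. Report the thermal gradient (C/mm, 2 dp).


G = (1629-132)/0.47 = 3185.11 C/mm


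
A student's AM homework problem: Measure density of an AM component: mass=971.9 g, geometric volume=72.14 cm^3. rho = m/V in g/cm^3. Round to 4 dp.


rho = 971.9 / 72.14 = 13.4724 g/cm^3


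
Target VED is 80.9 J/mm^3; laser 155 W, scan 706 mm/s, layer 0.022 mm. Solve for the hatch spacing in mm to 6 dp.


h = 155 / (80.9*706*0.022) = 0.123355 mm


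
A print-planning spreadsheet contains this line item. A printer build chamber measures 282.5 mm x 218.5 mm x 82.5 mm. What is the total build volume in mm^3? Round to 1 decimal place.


V = 282.5 * 218.5 * 82.5 = 5092415.6 mm^3


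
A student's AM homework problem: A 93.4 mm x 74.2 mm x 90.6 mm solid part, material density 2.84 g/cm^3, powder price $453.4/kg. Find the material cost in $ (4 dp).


V = 93.4 * 74.2 * 90.6 = 627883.368 mm^3 = 627.883368 cm^3
Mass = 627.883368 * 2.84 / 1000 = 1.78318877 kg
Cost = 1.78318877 * 453.4 = 808.4978 $


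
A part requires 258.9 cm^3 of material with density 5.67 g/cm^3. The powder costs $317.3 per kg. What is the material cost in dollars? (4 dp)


Mass = 258.9*5.67/1000 = 1.467963 kg
Cost = 1.467963 * 317.3 = 465.7847 $


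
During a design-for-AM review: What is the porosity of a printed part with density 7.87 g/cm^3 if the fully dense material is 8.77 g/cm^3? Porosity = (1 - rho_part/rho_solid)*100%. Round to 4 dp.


Porosity = (1-7.87/8.77)*100 = 10.2623 %


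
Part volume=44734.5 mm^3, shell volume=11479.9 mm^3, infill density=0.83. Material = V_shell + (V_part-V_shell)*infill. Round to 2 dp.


V_infill = (44734.5 - 11479.9) * 0.83 = 27601.32
V_total = 11479.9 + 27601.32 = 39081.22 mm^3


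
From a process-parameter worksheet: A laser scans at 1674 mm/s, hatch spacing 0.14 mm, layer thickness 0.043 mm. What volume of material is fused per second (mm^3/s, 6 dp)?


Rate = 1674 * 0.14 * 0.043 = 10.07748 mm^3/s


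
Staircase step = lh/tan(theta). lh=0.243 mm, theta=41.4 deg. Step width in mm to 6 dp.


step = 0.243 / tan(41.4) = 0.275629 mm


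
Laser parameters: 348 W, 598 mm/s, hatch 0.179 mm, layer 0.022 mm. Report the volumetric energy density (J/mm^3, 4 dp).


E = 348 / (598*0.179*0.022) = 147.7755 J/mm^3


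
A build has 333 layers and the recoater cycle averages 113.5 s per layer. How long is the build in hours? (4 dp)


t = 333 * 113.5 / 3600 = 10.4988 hrs


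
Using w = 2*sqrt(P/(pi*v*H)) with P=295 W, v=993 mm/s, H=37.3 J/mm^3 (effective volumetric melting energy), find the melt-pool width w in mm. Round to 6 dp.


w = 2*sqrt(295/(pi*993*37.3)) = 0.100702 mm


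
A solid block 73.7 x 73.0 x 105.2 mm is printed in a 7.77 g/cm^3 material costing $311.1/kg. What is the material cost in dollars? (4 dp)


V = 73.7 * 73.0 * 105.2 = 565986.52 mm^3 = 565.98652 cm^3
Mass = 565.98652 * 7.77 / 1000 = 4.39771526 kg
Cost = 4.39771526 * 311.1 = 1368.1292 $


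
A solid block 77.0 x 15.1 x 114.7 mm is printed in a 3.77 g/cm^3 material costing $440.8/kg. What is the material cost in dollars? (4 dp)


V = 77.0 * 15.1 * 114.7 = 133361.69 mm^3 = 133.36169 cm^3
Mass = 133.36169 * 3.77 / 1000 = 0.50277357 kg
Cost = 0.50277357 * 440.8 = 221.6226 $


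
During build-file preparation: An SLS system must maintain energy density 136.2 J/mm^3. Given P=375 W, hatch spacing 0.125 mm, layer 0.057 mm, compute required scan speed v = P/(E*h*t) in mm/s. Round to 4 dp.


v = 375 / (136.2*0.125*0.057) = 386.4286 mm/s


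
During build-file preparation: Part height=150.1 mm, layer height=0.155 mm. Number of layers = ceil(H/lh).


Layers = ceil(150.1/0.155) = 969


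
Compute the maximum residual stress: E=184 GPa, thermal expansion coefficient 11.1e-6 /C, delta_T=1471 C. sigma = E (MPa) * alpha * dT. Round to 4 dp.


sigma = 184*1000 * 11.1e-6 * 1471 = 3004.3704 MPa


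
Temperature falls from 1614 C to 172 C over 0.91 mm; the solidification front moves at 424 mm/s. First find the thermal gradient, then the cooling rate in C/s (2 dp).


G = (1614-172)/0.91 = 1584.61538462 C/mm
CR = 1584.61538462 * 424 = 671876.92 C/s


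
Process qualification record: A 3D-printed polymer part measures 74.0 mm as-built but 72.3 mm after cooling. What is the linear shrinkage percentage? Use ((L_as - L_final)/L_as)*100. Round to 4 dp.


Shrinkage = ((74.0-72.3)/74.0)*100 = 2.2973 %


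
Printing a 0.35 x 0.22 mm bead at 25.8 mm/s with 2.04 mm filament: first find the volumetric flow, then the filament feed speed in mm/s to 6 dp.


Q = 0.35 * 0.22 * 25.8 = 1.9866 mm^3/s
A_fil = pi*(2.04/2)^2 = 3.268513 mm^2
v_feed = 1.9866 / 3.268513 = 0.607799 mm/s


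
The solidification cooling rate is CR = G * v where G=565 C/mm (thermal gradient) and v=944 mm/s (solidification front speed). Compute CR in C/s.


CR = 565 * 944 = 533360 C/s


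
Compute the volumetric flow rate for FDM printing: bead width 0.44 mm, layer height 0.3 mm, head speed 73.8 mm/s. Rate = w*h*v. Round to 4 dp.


Rate = 0.44 * 0.3 * 73.8 = 9.7416 mm^3/s


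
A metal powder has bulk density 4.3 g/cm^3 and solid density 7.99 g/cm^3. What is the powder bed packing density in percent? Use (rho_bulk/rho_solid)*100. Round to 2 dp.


Packing = (4.3/7.99)*100 = 53.82 %


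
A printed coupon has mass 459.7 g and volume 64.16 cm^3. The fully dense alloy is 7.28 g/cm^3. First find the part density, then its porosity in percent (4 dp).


rho_part = 459.7 / 64.16 = 7.16490025 g/cm^3
Porosity = (1 - 7.16490025/7.28)*100 = 1.581 %


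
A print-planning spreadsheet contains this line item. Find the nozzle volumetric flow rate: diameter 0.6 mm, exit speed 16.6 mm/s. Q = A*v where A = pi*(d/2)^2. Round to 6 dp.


A = pi*(0.6/2)^2 = 0.28274334 mm^2
Q = 0.28274334 * 16.6 = 4.693539 mm^3/s


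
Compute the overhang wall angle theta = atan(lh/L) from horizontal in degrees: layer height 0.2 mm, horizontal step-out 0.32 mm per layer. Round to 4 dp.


angle = atan(0.2/0.32) = 32.0054 degrees


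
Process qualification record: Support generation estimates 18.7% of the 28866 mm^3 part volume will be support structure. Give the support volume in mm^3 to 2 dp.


V_support = 28866 * 0.187 = 5397.94 mm^3


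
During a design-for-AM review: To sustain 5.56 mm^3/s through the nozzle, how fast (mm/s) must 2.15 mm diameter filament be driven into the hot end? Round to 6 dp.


A = pi*(2.15/2)^2 = 3.630503
v = 5.56 / 3.630503 = 1.531468 mm/s


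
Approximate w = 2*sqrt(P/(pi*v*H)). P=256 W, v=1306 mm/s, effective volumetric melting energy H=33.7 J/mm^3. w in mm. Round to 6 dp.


w = 2*sqrt(256/(pi*1306*33.7)) = 0.086057 mm


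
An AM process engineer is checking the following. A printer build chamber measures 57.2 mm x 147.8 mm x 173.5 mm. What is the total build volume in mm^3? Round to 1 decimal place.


V = 57.2 * 147.8 * 173.5 = 1466796.8 mm^3


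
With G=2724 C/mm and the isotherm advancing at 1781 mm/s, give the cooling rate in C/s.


CR = 2724 * 1781 = 4851444 C/s


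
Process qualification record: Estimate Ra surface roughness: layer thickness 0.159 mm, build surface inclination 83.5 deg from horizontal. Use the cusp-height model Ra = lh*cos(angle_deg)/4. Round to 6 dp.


Ra = 0.159 * cos(83.5) / 4 = 0.0045 mm


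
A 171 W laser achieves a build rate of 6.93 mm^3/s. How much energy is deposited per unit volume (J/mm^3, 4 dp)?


SE = 171 / 6.93 = 24.6753 J/mm^3


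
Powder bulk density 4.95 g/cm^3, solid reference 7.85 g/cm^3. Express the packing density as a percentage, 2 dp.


Packing = (4.95/7.85)*100 = 63.06 %


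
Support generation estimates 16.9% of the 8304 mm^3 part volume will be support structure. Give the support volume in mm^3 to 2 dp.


V_support = 8304 * 0.169 = 1403.38 mm^3


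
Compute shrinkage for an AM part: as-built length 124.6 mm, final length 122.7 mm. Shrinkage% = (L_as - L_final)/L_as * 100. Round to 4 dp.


Shrinkage = ((124.6-122.7)/124.6)*100 = 1.5249 %


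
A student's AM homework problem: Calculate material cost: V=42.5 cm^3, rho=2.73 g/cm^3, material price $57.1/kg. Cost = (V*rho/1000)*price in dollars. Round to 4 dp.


Mass = 42.5*2.73/1000 = 0.116025 kg
Cost = 0.116025 * 57.1 = 6.625 $


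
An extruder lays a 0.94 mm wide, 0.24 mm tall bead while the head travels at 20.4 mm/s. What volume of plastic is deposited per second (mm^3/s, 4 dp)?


Rate = 0.94 * 0.24 * 20.4 = 4.6022 mm^3/s


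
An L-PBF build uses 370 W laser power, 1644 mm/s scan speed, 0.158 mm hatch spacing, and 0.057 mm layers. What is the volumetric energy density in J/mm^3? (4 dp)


E = 370 / (1644*0.158*0.057) = 24.9901 J/mm^3


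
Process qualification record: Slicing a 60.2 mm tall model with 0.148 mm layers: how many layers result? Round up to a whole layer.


Layers = ceil(60.2/0.148) = 407


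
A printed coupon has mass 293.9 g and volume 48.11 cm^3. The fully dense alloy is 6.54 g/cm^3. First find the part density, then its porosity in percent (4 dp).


rho_part = 293.9 / 48.11 = 6.10891707 g/cm^3
Porosity = (1 - 6.10891707/6.54)*100 = 6.5915 %


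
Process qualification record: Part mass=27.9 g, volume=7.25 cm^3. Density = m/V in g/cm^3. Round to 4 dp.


rho = 27.9 / 7.25 = 3.8483 g/cm^3


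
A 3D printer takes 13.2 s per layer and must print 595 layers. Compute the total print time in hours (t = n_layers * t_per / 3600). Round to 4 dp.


t = 595 * 13.2 / 3600 = 2.1817 hrs


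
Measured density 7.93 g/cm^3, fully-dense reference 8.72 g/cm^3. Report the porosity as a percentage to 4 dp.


Porosity = (1-7.93/8.72)*100 = 9.0596 %


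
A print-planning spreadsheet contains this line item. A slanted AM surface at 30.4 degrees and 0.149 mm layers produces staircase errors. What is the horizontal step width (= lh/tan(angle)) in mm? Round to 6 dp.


step = 0.149 / tan(30.4) = 0.253964 mm


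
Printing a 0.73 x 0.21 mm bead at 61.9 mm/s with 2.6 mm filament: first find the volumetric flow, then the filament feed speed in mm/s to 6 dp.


Q = 0.73 * 0.21 * 61.9 = 9.48927 mm^3/s
A_fil = pi*(2.6/2)^2 = 5.30929158 mm^2
v_feed = 9.48927 / 5.30929158 = 1.787295 mm/s


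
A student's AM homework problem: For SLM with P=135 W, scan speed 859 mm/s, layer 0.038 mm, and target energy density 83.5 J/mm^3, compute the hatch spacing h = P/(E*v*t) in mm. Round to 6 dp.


h = 135 / (83.5*859*0.038) = 0.04953 mm


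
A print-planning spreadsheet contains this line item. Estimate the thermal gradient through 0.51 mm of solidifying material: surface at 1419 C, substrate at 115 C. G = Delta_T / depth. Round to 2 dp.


G = (1419-115)/0.51 = 2556.86 C/mm


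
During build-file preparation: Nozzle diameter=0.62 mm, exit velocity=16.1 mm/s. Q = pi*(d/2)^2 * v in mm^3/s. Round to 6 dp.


A = pi*(0.62/2)^2 = 0.30190705 mm^2
Q = 0.30190705 * 16.1 = 4.860704 mm^3/s


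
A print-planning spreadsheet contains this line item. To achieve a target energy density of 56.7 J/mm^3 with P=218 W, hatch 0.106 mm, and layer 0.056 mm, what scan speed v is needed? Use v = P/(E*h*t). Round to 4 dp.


v = 218 / (56.7*0.106*0.056) = 647.7084 mm/s


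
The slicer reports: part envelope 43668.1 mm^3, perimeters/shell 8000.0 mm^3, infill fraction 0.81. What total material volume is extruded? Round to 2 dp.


V_infill = (43668.1 - 8000.0) * 0.81 = 28891.16
V_total = 8000.0 + 28891.16 = 36891.16 mm^3


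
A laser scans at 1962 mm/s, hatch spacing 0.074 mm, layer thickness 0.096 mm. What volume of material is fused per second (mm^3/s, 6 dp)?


Rate = 1962 * 0.074 * 0.096 = 13.938048 mm^3/s


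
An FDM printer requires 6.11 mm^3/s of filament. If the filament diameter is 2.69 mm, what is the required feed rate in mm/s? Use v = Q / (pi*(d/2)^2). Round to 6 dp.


A = pi*(2.69/2)^2 = 5.68322
v = 6.11 / 5.68322 = 1.075095 mm/s


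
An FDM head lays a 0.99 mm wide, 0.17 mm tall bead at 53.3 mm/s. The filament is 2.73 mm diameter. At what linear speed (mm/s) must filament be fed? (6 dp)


Q = 0.99 * 0.17 * 53.3 = 8.97039 mm^3/s
A_fil = pi*(2.73/2)^2 = 5.85349397 mm^2
v_feed = 8.97039 / 5.85349397 = 1.532485 mm/s


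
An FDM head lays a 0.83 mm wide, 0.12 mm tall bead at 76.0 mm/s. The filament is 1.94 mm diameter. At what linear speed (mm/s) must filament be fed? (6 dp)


Q = 0.83 * 0.12 * 76.0 = 7.5696 mm^3/s
A_fil = pi*(1.94/2)^2 = 2.95592453 mm^2
v_feed = 7.5696 / 2.95592453 = 2.560823 mm/s


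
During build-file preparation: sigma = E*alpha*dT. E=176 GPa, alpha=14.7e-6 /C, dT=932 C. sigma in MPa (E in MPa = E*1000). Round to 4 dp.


sigma = 176*1000 * 14.7e-6 * 932 = 2411.2704 MPa


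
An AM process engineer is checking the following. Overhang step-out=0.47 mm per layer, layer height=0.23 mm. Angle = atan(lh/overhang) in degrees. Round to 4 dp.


angle = atan(0.23/0.47) = 26.0754 degrees


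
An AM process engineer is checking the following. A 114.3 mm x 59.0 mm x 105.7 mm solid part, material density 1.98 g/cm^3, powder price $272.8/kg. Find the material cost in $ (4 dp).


V = 114.3 * 59.0 * 105.7 = 712809.09 mm^3 = 712.80909 cm^3
Mass = 712.80909 * 1.98 / 1000 = 1.411362 kg
Cost = 1.411362 * 272.8 = 385.0196 $


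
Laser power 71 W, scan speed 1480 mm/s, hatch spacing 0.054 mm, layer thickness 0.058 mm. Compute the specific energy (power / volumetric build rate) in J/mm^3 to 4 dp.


Build rate = 1480 * 0.054 * 0.058 = 4.63536 mm^3/s
SE = 71 / 4.63536 = 15.317 J/mm^3


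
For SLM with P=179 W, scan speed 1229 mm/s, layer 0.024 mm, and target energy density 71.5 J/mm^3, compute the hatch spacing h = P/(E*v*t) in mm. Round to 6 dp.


h = 179 / (71.5*1229*0.024) = 0.084876 mm


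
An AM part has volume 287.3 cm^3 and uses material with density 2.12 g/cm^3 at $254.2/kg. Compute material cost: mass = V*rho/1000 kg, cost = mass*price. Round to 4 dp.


Mass = 287.3*2.12/1000 = 0.609076 kg
Cost = 0.609076 * 254.2 = 154.8271 $


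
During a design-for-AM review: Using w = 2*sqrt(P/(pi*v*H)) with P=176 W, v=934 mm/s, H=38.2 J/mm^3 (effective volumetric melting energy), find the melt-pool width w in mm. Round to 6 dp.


w = 2*sqrt(176/(pi*934*38.2)) = 0.079251 mm


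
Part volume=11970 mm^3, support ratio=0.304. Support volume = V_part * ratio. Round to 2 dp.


V_support = 11970 * 0.304 = 3638.88 mm^3


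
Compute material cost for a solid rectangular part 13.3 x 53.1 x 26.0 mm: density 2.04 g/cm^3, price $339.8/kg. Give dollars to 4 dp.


V = 13.3 * 53.1 * 26.0 = 18361.98 mm^3 = 18.36198 cm^3
Mass = 18.36198 * 2.04 / 1000 = 0.03745844 kg
Cost = 0.03745844 * 339.8 = 12.7284 $


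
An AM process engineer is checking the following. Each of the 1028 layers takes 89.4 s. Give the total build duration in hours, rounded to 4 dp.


t = 1028 * 89.4 / 3600 = 25.5287 hrs


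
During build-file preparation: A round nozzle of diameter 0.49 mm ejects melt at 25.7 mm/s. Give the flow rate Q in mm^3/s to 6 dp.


A = pi*(0.49/2)^2 = 0.1885741 mm^2
Q = 0.1885741 * 25.7 = 4.846354 mm^3/s


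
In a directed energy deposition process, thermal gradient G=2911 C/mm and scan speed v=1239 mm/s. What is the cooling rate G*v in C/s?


CR = 2911 * 1239 = 3606729 C/s


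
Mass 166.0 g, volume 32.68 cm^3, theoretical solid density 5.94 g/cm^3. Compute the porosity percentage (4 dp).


rho_part = 166.0 / 32.68 = 5.07955936 g/cm^3
Porosity = (1 - 5.07955936/5.94)*100 = 14.4855 %


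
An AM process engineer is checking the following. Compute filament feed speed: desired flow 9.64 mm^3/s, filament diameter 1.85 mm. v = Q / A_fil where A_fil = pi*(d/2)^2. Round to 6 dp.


A = pi*(1.85/2)^2 = 2.688025
v = 9.64 / 2.688025 = 3.586276 mm/s


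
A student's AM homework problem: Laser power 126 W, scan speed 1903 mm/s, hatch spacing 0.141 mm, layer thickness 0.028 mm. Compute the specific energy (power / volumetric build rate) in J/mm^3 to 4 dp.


Build rate = 1903 * 0.141 * 0.028 = 7.513044 mm^3/s
SE = 126 / 7.513044 = 16.7708 J/mm^3


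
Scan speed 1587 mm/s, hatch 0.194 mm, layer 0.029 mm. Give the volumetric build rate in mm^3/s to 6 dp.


Rate = 1587 * 0.194 * 0.029 = 8.928462 mm^3/s


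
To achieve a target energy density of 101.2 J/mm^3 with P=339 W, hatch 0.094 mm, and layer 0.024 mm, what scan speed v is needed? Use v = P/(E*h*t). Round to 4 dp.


v = 339 / (101.2*0.094*0.024) = 1484.8415 mm/s


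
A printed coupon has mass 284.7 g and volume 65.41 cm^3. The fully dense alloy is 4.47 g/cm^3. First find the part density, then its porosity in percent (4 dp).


rho_part = 284.7 / 65.41 = 4.35254548 g/cm^3
Porosity = (1 - 4.35254548/4.47)*100 = 2.6276 %


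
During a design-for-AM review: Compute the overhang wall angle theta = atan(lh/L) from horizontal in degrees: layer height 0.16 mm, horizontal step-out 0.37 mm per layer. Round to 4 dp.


angle = atan(0.16/0.37) = 23.3852 degrees


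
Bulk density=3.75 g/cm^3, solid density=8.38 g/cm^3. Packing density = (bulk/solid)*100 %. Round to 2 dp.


Packing = (3.75/8.38)*100 = 44.75 %


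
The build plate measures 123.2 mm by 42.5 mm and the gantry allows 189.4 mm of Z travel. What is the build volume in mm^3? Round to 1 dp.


V = 123.2 * 42.5 * 189.4 = 991698.4 mm^3


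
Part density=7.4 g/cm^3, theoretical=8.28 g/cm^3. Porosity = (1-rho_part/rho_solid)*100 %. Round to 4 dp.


Porosity = (1-7.4/8.28)*100 = 10.628 %


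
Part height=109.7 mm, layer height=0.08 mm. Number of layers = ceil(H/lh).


Layers = ceil(109.7/0.08) = 1372


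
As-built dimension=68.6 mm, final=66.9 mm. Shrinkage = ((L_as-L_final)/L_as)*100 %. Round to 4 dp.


Shrinkage = ((68.6-66.9)/68.6)*100 = 2.4781 %


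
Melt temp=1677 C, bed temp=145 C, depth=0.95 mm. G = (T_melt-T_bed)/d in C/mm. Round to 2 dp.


G = (1677-145)/0.95 = 1612.63 C/mm


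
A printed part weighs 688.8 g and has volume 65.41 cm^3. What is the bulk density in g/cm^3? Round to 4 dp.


rho = 688.8 / 65.41 = 10.5305 g/cm^3


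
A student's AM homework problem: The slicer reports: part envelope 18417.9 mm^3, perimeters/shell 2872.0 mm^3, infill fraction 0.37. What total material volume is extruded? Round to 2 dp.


V_infill = (18417.9 - 2872.0) * 0.37 = 5751.98
V_total = 2872.0 + 5751.98 = 8623.98 mm^3


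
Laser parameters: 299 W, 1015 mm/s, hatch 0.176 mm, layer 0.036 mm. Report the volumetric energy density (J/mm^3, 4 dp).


E = 299 / (1015*0.176*0.036) = 46.4933 J/mm^3


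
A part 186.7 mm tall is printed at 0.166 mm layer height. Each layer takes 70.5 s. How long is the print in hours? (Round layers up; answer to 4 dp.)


Layers = ceil(186.7/0.166) = 1125
t = 1125 * 70.5 / 3600 = 22.0313 hrs


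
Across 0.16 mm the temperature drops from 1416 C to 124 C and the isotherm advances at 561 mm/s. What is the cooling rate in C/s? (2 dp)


G = (1416-124)/0.16 = 8075.0 C/mm
CR = 8075.0 * 561 = 4530075.0 C/s


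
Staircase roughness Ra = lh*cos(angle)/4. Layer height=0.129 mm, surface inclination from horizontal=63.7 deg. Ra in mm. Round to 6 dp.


Ra = 0.129 * cos(63.7) / 4 = 0.014289 mm


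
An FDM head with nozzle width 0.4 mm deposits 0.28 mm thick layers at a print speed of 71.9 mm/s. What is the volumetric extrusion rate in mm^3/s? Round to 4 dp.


Rate = 0.4 * 0.28 * 71.9 = 8.0528 mm^3/s


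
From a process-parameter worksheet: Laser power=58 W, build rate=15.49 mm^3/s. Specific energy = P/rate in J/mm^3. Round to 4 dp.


SE = 58 / 15.49 = 3.7444 J/mm^3


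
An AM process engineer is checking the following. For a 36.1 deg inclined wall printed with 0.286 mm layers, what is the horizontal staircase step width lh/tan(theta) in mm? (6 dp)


step = 0.286 / tan(36.1) = 0.392204 mm


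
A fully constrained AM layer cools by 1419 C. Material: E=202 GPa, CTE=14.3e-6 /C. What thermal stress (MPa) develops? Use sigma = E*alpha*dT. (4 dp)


sigma = 202*1000 * 14.3e-6 * 1419 = 4098.9234 MPa


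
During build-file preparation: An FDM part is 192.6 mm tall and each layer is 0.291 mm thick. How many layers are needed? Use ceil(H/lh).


Layers = ceil(192.6/0.291) = 662


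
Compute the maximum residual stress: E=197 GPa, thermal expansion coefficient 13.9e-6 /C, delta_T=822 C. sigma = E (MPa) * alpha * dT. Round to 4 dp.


sigma = 197*1000 * 13.9e-6 * 822 = 2250.8826 MPa


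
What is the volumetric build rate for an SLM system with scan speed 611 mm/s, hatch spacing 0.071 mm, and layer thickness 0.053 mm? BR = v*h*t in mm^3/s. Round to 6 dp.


Rate = 611 * 0.071 * 0.053 = 2.299193 mm^3/s


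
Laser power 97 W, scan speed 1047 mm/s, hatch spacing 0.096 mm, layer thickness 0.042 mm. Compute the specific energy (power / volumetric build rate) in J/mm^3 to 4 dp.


Build rate = 1047 * 0.096 * 0.042 = 4.221504 mm^3/s
SE = 97 / 4.221504 = 22.9776 J/mm^3


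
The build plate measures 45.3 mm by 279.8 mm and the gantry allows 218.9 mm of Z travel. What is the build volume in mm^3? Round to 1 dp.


V = 45.3 * 279.8 * 218.9 = 2774544.4 mm^3


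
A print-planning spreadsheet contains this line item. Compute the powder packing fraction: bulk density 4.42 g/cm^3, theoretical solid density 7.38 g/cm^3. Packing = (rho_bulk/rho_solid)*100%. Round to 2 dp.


Packing = (4.42/7.38)*100 = 59.89 %


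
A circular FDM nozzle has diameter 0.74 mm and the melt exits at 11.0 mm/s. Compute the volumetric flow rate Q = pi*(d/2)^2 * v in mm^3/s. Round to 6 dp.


A = pi*(0.74/2)^2 = 0.43008403 mm^2
Q = 0.43008403 * 11.0 = 4.730924 mm^3/s


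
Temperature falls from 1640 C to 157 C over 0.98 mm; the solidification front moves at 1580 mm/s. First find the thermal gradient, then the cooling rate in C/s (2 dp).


G = (1640-157)/0.98 = 1513.26530612 C/mm
CR = 1513.26530612 * 1580 = 2390959.18 C/s


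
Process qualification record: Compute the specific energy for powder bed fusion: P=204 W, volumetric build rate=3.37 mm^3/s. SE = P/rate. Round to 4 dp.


SE = 204 / 3.37 = 60.5341 J/mm^3


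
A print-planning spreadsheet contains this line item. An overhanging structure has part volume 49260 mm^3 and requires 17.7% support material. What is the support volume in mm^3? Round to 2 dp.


V_support = 49260 * 0.177 = 8719.02 mm^3


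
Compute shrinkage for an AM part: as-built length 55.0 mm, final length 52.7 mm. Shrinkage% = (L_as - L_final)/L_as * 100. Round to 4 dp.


Shrinkage = ((55.0-52.7)/55.0)*100 = 4.1818 %


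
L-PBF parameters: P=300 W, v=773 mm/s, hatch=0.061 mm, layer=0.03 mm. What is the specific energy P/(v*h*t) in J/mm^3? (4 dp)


Build rate = 773 * 0.061 * 0.03 = 1.41459 mm^3/s
SE = 300 / 1.41459 = 212.0756 J/mm^3


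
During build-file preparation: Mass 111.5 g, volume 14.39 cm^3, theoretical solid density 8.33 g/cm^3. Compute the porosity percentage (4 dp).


rho_part = 111.5 / 14.39 = 7.74843641 g/cm^3
Porosity = (1 - 7.74843641/8.33)*100 = 6.9816 %


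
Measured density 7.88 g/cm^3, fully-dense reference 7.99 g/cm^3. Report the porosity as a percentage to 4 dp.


Porosity = (1-7.88/7.99)*100 = 1.3767 %


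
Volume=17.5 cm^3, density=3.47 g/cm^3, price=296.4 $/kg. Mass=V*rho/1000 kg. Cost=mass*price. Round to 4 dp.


Mass = 17.5*3.47/1000 = 0.060725 kg
Cost = 0.060725 * 296.4 = 17.9989 $


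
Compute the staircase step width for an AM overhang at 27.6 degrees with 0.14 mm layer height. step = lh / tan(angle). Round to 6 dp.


step = 0.14 / tan(27.6) = 0.267795 mm


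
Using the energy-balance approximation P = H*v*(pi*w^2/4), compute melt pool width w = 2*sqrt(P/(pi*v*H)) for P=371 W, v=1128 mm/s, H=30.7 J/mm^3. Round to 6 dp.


w = 2*sqrt(371/(pi*1128*30.7)) = 0.116793 mm


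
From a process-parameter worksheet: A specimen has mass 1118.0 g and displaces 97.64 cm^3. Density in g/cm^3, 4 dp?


rho = 1118.0 / 97.64 = 11.4502 g/cm^3


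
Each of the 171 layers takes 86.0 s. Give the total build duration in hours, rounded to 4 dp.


t = 171 * 86.0 / 3600 = 4.085 hrs


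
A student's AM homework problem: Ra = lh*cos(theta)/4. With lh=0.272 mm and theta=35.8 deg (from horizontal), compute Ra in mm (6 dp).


Ra = 0.272 * cos(35.8) / 4 = 0.055152 mm


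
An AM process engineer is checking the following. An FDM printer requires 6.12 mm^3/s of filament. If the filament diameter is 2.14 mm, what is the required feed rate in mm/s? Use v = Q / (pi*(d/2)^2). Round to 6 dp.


A = pi*(2.14/2)^2 = 3.596809
v = 6.12 / 3.596809 = 1.701508 mm/s


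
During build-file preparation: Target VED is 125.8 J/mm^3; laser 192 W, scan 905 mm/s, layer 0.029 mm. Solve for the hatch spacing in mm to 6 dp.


h = 192 / (125.8*905*0.029) = 0.058153 mm


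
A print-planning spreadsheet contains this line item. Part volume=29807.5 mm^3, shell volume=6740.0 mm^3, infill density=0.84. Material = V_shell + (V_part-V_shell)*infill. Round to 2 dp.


V_infill = (29807.5 - 6740.0) * 0.84 = 19376.7
V_total = 6740.0 + 19376.7 = 26116.7 mm^3


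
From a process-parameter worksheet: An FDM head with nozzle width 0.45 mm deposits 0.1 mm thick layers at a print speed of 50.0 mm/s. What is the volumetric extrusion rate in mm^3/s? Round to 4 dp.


Rate = 0.45 * 0.1 * 50.0 = 2.25 mm^3/s


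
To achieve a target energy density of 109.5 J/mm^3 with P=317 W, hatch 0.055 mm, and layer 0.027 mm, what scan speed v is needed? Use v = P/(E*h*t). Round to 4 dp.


v = 317 / (109.5*0.055*0.027) = 1949.4796 mm/s


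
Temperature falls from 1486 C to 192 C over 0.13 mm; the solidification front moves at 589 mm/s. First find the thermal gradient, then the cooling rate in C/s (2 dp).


G = (1486-192)/0.13 = 9953.84615385 C/mm
CR = 9953.84615385 * 589 = 5862815.38 C/s


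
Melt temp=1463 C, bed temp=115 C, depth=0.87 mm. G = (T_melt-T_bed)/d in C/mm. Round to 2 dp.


G = (1463-115)/0.87 = 1549.43 C/mm


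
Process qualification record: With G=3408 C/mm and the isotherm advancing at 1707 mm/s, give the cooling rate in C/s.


CR = 3408 * 1707 = 5817456 C/s


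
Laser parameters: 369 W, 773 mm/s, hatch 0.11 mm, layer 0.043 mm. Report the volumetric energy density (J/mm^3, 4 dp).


E = 369 / (773*0.11*0.043) = 100.922 J/mm^3


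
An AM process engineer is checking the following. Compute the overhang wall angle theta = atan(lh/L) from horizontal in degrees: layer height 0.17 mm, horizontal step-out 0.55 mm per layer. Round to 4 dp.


angle = atan(0.17/0.55) = 17.1759 degrees


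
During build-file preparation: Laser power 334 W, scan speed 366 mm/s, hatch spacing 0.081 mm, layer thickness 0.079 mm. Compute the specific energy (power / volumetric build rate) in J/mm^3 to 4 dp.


Build rate = 366 * 0.081 * 0.079 = 2.342034 mm^3/s
SE = 334 / 2.342034 = 142.6111 J/mm^3


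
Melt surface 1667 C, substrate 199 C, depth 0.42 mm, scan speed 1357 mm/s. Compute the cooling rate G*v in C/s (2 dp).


G = (1667-199)/0.42 = 3495.23809524 C/mm
CR = 3495.23809524 * 1357 = 4743038.1 C/s


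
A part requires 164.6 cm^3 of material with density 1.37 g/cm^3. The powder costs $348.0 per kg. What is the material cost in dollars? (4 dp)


Mass = 164.6*1.37/1000 = 0.225502 kg
Cost = 0.225502 * 348.0 = 78.4747 $


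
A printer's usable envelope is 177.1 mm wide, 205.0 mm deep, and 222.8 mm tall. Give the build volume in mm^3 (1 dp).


V = 177.1 * 205.0 * 222.8 = 8088865.4 mm^3


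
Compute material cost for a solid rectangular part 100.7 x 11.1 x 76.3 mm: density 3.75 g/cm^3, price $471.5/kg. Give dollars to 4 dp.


V = 100.7 * 11.1 * 76.3 = 85285.851 mm^3 = 85.285851 cm^3
Mass = 85.285851 * 3.75 / 1000 = 0.31982194 kg
Cost = 0.31982194 * 471.5 = 150.796 $


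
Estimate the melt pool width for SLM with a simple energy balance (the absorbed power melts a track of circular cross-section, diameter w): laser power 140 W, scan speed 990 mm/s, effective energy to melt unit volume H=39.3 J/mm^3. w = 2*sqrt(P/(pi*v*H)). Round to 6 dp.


w = 2*sqrt(140/(pi*990*39.3)) = 0.067687 mm


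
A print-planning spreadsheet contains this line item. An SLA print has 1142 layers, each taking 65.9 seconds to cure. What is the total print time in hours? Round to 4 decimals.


t = 1142 * 65.9 / 3600 = 20.9049 hrs


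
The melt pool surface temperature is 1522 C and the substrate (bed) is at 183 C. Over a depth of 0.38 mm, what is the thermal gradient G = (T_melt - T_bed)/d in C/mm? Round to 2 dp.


G = (1522-183)/0.38 = 3523.68 C/mm


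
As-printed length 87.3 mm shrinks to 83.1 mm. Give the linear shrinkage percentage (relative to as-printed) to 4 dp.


Shrinkage = ((87.3-83.1)/87.3)*100 = 4.811 %


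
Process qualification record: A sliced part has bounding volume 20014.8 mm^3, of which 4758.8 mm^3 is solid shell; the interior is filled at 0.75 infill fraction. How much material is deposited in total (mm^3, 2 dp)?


V_infill = (20014.8 - 4758.8) * 0.75 = 11442.0
V_total = 4758.8 + 11442.0 = 16200.8 mm^3


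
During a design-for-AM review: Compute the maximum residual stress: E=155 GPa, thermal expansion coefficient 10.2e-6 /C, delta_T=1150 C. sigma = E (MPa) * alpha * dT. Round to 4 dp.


sigma = 155*1000 * 10.2e-6 * 1150 = 1818.15 MPa


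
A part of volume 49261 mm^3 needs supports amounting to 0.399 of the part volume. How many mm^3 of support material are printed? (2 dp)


V_support = 49261 * 0.399 = 19655.14 mm^3


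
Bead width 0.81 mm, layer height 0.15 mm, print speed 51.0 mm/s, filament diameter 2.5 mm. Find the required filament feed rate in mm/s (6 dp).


Q = 0.81 * 0.15 * 51.0 = 6.1965 mm^3/s
A_fil = pi*(2.5/2)^2 = 4.90873852 mm^2
v_feed = 6.1965 / 4.90873852 = 1.262341 mm/s


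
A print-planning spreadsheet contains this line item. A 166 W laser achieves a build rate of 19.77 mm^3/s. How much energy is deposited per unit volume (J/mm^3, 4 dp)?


SE = 166 / 19.77 = 8.3966 J/mm^3


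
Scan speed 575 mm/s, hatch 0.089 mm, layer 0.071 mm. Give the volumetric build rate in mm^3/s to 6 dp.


Rate = 575 * 0.089 * 0.071 = 3.633425 mm^3/s


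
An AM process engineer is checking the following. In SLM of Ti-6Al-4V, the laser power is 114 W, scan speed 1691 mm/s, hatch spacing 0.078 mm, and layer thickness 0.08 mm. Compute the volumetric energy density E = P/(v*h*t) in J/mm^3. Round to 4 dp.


E = 114 / (1691*0.078*0.08) = 10.8038 J/mm^3


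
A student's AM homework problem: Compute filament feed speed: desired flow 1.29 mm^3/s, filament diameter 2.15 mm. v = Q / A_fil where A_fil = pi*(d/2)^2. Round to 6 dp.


A = pi*(2.15/2)^2 = 3.630503
v = 1.29 / 3.630503 = 0.355323 mm/s


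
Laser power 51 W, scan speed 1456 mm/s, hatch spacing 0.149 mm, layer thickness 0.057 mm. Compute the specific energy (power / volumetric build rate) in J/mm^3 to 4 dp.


Build rate = 1456 * 0.149 * 0.057 = 12.365808 mm^3/s
SE = 51 / 12.365808 = 4.1243 J/mm^3


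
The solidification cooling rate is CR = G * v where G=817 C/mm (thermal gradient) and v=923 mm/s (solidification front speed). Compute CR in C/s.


CR = 817 * 923 = 754091 C/s


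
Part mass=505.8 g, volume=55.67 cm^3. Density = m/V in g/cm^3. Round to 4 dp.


rho = 505.8 / 55.67 = 9.0857 g/cm^3


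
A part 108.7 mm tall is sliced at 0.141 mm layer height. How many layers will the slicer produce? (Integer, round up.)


Layers = ceil(108.7/0.141) = 771


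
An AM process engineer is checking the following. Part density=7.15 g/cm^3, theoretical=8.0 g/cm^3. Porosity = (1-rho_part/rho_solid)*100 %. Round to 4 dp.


Porosity = (1-7.15/8.0)*100 = 10.625 %


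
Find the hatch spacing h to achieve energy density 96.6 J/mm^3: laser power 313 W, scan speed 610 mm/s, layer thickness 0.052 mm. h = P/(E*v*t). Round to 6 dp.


h = 313 / (96.6*610*0.052) = 0.102149 mm


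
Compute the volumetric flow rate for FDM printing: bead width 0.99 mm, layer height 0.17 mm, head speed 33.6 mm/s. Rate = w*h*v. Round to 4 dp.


Rate = 0.99 * 0.17 * 33.6 = 5.6549 mm^3/s


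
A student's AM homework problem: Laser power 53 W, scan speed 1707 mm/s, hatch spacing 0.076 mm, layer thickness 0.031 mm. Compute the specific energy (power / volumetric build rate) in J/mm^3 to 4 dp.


Build rate = 1707 * 0.076 * 0.031 = 4.021692 mm^3/s
SE = 53 / 4.021692 = 13.1785 J/mm^3


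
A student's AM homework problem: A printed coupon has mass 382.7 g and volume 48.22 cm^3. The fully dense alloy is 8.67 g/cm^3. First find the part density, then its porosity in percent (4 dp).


rho_part = 382.7 / 48.22 = 7.93654085 g/cm^3
Porosity = (1 - 7.93654085/8.67)*100 = 8.4597 %


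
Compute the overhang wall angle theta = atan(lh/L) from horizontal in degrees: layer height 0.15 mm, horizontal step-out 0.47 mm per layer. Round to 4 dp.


angle = atan(0.15/0.47) = 17.7004 degrees


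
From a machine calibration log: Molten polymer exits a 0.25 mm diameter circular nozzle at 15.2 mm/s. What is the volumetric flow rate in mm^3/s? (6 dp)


A = pi*(0.25/2)^2 = 0.04908739 mm^2
Q = 0.04908739 * 15.2 = 0.746128 mm^3/s


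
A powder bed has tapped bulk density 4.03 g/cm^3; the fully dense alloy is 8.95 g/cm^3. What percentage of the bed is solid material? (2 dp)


Packing = (4.03/8.95)*100 = 45.03 %


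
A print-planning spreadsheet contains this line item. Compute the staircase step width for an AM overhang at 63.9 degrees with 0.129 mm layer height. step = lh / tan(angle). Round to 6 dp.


step = 0.129 / tan(63.9) = 0.063196 mm


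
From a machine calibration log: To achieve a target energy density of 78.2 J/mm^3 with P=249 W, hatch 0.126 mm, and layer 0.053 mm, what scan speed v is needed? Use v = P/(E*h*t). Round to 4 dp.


v = 249 / (78.2*0.126*0.053) = 476.8109 mm/s


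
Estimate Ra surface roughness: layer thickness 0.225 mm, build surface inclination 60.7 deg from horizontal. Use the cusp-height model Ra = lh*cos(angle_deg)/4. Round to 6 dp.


Ra = 0.225 * cos(60.7) / 4 = 0.027528 mm


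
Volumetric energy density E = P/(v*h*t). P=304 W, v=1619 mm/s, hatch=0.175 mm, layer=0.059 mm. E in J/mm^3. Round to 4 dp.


E = 304 / (1619*0.175*0.059) = 18.186 J/mm^3


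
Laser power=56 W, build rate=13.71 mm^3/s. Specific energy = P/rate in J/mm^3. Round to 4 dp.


SE = 56 / 13.71 = 4.0846 J/mm^3


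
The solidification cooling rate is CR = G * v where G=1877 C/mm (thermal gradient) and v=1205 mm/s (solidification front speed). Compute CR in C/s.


CR = 1877 * 1205 = 2261785 C/s


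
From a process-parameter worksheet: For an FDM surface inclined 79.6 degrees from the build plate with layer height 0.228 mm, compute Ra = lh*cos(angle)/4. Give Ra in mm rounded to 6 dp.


Ra = 0.228 * cos(79.6) / 4 = 0.01029 mm


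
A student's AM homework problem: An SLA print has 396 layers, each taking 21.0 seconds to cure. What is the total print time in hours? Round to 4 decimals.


t = 396 * 21.0 / 3600 = 2.31 hrs


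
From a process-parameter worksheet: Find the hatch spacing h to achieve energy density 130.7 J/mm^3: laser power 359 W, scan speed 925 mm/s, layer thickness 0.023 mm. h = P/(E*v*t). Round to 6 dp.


h = 359 / (130.7*925*0.023) = 0.129107 mm


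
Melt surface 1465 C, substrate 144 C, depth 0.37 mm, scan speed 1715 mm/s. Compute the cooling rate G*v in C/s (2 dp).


G = (1465-144)/0.37 = 3570.27027027 C/mm
CR = 3570.27027027 * 1715 = 6123013.51 C/s


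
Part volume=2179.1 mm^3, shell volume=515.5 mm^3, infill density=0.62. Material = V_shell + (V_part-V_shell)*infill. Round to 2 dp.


V_infill = (2179.1 - 515.5) * 0.62 = 1031.43
V_total = 515.5 + 1031.43 = 1546.93 mm^3


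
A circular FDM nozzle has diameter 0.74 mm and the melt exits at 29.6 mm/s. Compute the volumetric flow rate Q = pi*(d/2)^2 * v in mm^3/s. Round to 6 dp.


A = pi*(0.74/2)^2 = 0.43008403 mm^2
Q = 0.43008403 * 29.6 = 12.730487 mm^3/s


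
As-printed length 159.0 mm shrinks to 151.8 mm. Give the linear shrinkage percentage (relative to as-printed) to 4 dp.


Shrinkage = ((159.0-151.8)/159.0)*100 = 4.5283 %


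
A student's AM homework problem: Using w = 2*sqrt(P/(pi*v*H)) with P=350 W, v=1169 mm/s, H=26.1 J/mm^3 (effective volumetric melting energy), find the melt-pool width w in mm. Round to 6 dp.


w = 2*sqrt(350/(pi*1169*26.1)) = 0.120854 mm


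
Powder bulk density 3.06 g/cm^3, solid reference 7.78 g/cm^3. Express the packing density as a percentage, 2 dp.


Packing = (3.06/7.78)*100 = 39.33 %


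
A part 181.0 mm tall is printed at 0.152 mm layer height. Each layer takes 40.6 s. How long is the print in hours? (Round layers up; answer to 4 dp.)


Layers = ceil(181.0/0.152) = 1191
t = 1191 * 40.6 / 3600 = 13.4318 hrs


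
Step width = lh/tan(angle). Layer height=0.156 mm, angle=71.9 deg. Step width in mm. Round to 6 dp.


step = 0.156 / tan(71.9) = 0.050989 mm


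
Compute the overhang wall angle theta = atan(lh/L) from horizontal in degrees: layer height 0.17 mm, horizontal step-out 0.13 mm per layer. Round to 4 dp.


angle = atan(0.17/0.13) = 52.5946 degrees


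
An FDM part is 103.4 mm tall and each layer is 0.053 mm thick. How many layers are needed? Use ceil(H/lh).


Layers = ceil(103.4/0.053) = 1951


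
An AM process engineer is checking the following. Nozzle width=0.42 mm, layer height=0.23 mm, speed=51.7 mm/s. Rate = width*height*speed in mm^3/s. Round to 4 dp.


Rate = 0.42 * 0.23 * 51.7 = 4.9942 mm^3/s


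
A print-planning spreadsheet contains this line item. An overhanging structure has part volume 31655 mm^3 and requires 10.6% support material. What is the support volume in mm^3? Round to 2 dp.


V_support = 31655 * 0.106 = 3355.43 mm^3


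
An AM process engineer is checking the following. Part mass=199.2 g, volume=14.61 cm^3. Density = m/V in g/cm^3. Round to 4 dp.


rho = 199.2 / 14.61 = 13.6345 g/cm^3
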